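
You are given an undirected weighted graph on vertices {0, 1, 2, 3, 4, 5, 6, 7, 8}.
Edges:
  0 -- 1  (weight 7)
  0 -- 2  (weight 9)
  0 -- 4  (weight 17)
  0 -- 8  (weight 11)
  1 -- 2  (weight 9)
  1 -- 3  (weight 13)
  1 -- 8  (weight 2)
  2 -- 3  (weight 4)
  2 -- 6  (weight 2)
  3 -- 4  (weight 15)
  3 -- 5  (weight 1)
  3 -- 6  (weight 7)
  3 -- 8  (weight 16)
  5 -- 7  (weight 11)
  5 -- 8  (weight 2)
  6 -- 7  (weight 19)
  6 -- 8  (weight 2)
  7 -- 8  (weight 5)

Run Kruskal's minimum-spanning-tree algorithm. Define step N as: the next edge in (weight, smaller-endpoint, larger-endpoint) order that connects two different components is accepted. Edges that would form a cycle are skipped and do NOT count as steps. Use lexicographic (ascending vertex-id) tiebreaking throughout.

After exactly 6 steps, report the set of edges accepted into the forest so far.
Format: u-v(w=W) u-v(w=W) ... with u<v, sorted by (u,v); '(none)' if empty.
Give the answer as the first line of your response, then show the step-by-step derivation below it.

1-8(w=2) 2-6(w=2) 3-5(w=1) 5-8(w=2) 6-8(w=2) 7-8(w=5)

step 1: add edge 3-5 (w=1); MST = {3-5(w=1)}
step 2: add edge 1-8 (w=2); MST = {1-8(w=2) 3-5(w=1)}
step 3: add edge 2-6 (w=2); MST = {1-8(w=2) 2-6(w=2) 3-5(w=1)}
step 4: add edge 5-8 (w=2); MST = {1-8(w=2) 2-6(w=2) 3-5(w=1) 5-8(w=2)}
step 5: add edge 6-8 (w=2); MST = {1-8(w=2) 2-6(w=2) 3-5(w=1) 5-8(w=2) 6-8(w=2)}
step 6: add edge 7-8 (w=5); MST = {1-8(w=2) 2-6(w=2) 3-5(w=1) 5-8(w=2) 6-8(w=2) 7-8(w=5)}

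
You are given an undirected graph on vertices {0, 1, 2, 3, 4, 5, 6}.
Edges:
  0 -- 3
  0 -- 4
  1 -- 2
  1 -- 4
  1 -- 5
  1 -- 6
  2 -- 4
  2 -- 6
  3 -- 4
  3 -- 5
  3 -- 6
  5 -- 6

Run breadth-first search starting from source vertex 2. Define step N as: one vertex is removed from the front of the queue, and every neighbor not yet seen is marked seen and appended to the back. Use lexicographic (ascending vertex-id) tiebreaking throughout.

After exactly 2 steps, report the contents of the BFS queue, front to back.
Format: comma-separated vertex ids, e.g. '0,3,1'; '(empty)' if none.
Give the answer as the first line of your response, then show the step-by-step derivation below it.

4,6,5

step 1: dequeue 2; queue=[1,4,6]; order=2
step 2: dequeue 1; queue=[4,6,5]; order=2,1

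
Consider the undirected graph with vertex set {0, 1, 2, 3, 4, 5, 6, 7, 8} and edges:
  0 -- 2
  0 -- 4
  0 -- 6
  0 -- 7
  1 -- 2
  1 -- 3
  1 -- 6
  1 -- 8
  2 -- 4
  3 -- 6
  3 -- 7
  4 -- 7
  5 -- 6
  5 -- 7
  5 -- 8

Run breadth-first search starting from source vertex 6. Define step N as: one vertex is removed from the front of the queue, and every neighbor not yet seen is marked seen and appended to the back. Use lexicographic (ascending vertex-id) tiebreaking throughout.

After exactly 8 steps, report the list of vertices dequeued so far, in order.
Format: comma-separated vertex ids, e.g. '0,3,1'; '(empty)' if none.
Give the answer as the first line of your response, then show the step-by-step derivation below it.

6,0,1,3,5,2,4,7

step 1: dequeue 6; queue=[0,1,3,5]; order=6
step 2: dequeue 0; queue=[1,3,5,2,4,7]; order=6,0
step 3: dequeue 1; queue=[3,5,2,4,7,8]; order=6,0,1
step 4: dequeue 3; queue=[5,2,4,7,8]; order=6,0,1,3
step 5: dequeue 5; queue=[2,4,7,8]; order=6,0,1,3,5
step 6: dequeue 2; queue=[4,7,8]; order=6,0,1,3,5,2
step 7: dequeue 4; queue=[7,8]; order=6,0,1,3,5,2,4
step 8: dequeue 7; queue=[8]; order=6,0,1,3,5,2,4,7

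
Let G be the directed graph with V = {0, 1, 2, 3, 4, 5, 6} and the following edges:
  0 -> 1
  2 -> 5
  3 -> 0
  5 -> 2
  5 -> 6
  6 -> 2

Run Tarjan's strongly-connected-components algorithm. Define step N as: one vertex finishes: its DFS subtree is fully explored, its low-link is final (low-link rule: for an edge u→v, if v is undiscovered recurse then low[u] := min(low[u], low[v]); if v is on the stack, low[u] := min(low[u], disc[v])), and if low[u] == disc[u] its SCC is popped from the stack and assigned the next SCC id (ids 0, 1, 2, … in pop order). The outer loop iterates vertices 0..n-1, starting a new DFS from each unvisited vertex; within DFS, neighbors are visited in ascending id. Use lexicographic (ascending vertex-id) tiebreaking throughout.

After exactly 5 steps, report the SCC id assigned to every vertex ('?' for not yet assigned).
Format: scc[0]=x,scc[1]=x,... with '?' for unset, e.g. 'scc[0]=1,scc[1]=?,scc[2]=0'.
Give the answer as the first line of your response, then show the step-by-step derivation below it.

scc[0]=1,scc[1]=0,scc[2]=2,scc[3]=?,scc[4]=?,scc[5]=2,scc[6]=2

step 1: low=(low[0]=0,low[1]=1,low[2]=?,low[3]=?,low[4]=?,low[5]=?,low[6]=?); scc=(scc[0]=?,scc[1]=0,scc[2]=?,scc[3]=?,scc[4]=?,scc[5]=?,scc[6]=?)
step 2: low=(low[0]=0,low[1]=1,low[2]=?,low[3]=?,low[4]=?,low[5]=?,low[6]=?); scc=(scc[0]=1,scc[1]=0,scc[2]=?,scc[3]=?,scc[4]=?,scc[5]=?,scc[6]=?)
step 3: low=(low[0]=0,low[1]=1,low[2]=2,low[3]=?,low[4]=?,low[5]=2,low[6]=2); scc=(scc[0]=1,scc[1]=0,scc[2]=?,scc[3]=?,scc[4]=?,scc[5]=?,scc[6]=?)
step 4: low=(low[0]=0,low[1]=1,low[2]=2,low[3]=?,low[4]=?,low[5]=2,low[6]=2); scc=(scc[0]=1,scc[1]=0,scc[2]=?,scc[3]=?,scc[4]=?,scc[5]=?,scc[6]=?)
step 5: low=(low[0]=0,low[1]=1,low[2]=2,low[3]=?,low[4]=?,low[5]=2,low[6]=2); scc=(scc[0]=1,scc[1]=0,scc[2]=2,scc[3]=?,scc[4]=?,scc[5]=2,scc[6]=2)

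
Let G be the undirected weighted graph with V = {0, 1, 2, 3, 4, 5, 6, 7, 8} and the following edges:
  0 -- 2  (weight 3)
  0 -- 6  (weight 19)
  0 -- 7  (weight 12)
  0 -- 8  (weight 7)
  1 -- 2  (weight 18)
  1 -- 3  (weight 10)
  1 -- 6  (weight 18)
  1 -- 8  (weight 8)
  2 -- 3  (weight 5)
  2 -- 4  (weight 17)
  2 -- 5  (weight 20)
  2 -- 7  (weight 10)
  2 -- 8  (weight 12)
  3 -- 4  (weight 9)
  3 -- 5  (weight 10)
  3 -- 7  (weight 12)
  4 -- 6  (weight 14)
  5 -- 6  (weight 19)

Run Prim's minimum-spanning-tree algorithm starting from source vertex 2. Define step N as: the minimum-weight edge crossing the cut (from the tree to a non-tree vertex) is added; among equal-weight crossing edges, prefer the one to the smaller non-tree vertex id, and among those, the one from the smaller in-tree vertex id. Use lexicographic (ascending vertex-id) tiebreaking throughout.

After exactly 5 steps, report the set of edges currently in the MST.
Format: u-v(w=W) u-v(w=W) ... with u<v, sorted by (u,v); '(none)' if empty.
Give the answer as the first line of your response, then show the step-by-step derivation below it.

0-2(w=3) 0-8(w=7) 1-8(w=8) 2-3(w=5) 3-4(w=9)

step 1: add edge 0-2 (w=3); MST = {0-2(w=3)}
step 2: add edge 2-3 (w=5); MST = {0-2(w=3) 2-3(w=5)}
step 3: add edge 0-8 (w=7); MST = {0-2(w=3) 0-8(w=7) 2-3(w=5)}
step 4: add edge 1-8 (w=8); MST = {0-2(w=3) 0-8(w=7) 1-8(w=8) 2-3(w=5)}
step 5: add edge 3-4 (w=9); MST = {0-2(w=3) 0-8(w=7) 1-8(w=8) 2-3(w=5) 3-4(w=9)}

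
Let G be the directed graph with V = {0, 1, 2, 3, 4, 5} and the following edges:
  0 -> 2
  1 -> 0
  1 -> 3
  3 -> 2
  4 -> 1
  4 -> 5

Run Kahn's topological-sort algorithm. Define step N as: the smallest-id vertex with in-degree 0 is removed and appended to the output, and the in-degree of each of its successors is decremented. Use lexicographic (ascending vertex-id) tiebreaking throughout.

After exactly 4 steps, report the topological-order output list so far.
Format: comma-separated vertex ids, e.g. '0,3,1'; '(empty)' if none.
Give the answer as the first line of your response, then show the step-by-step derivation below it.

4,1,0,3

step 1: output 4; order=[4]; indeg=(1,0,2,1,0,0)
step 2: output 1; order=[4,1]; indeg=(0,0,2,0,0,0)
step 3: output 0; order=[4,1,0]; indeg=(0,0,1,0,0,0)
step 4: output 3; order=[4,1,0,3]; indeg=(0,0,0,0,0,0)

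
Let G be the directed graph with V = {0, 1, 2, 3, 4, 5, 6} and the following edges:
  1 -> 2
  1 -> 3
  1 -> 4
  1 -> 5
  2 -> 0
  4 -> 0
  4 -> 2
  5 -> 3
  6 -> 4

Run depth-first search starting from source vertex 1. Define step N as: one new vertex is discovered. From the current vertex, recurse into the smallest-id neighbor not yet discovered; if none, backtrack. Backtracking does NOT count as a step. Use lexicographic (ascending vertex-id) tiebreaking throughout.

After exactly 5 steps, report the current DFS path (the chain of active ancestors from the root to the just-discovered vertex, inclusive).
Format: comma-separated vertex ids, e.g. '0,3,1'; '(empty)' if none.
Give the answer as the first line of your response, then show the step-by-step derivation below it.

1,4

step 1: discover 1; path=1; order=1
step 2: discover 2; path=1>2; order=1,2
step 3: discover 0; path=1>2>0; order=1,2,0
step 4: discover 3; path=1>3; order=1,2,0,3
step 5: discover 4; path=1>4; order=1,2,0,3,4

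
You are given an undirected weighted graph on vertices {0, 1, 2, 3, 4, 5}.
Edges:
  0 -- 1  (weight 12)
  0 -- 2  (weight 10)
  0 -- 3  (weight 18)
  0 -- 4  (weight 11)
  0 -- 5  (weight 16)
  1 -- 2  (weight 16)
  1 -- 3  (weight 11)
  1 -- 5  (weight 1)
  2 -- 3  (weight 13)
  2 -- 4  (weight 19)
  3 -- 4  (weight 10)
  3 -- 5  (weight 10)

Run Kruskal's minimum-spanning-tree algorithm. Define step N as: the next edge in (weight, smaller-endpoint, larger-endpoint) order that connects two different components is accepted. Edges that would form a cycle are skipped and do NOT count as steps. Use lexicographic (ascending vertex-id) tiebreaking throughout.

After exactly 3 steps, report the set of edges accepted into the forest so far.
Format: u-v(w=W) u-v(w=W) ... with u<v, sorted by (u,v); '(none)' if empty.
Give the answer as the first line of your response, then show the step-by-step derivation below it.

0-2(w=10) 1-5(w=1) 3-4(w=10)

step 1: add edge 1-5 (w=1); MST = {1-5(w=1)}
step 2: add edge 0-2 (w=10); MST = {0-2(w=10) 1-5(w=1)}
step 3: add edge 3-4 (w=10); MST = {0-2(w=10) 1-5(w=1) 3-4(w=10)}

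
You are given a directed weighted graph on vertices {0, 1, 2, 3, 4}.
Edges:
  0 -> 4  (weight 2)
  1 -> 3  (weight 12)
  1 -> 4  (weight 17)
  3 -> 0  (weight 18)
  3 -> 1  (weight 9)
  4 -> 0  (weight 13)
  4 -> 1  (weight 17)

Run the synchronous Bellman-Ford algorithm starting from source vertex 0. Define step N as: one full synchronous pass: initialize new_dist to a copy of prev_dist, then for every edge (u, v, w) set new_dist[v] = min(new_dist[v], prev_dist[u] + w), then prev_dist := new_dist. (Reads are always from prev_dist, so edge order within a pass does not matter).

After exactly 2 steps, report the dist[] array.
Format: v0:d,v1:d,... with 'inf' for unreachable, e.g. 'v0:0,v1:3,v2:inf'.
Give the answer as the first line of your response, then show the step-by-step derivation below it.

v0:0,v1:19,v2:inf,v3:inf,v4:2

step 1: dist = v0:0,v1:inf,v2:inf,v3:inf,v4:2
step 2: dist = v0:0,v1:19,v2:inf,v3:inf,v4:2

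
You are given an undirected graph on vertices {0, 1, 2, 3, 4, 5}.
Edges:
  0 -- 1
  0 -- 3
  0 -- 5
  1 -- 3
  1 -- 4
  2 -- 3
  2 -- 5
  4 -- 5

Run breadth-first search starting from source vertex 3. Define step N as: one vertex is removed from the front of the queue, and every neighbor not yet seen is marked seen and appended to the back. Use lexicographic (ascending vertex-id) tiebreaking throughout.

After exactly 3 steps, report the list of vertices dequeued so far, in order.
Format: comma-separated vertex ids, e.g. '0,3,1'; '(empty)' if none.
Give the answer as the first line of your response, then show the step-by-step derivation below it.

3,0,1

step 1: dequeue 3; queue=[0,1,2]; order=3
step 2: dequeue 0; queue=[1,2,5]; order=3,0
step 3: dequeue 1; queue=[2,5,4]; order=3,0,1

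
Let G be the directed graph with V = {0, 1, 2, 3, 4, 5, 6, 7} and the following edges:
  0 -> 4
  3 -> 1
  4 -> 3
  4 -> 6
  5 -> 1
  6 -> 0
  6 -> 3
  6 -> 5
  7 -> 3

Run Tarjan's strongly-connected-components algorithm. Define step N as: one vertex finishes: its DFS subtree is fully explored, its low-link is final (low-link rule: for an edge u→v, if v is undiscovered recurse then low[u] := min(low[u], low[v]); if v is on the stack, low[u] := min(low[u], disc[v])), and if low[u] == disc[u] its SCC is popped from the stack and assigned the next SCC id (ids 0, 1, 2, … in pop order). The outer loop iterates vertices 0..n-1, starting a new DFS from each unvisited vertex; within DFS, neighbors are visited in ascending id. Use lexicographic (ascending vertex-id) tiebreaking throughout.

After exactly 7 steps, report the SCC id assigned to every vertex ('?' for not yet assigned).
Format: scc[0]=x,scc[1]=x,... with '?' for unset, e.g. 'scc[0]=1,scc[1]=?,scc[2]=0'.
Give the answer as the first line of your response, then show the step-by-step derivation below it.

scc[0]=3,scc[1]=0,scc[2]=4,scc[3]=1,scc[4]=3,scc[5]=2,scc[6]=3,scc[7]=?

step 1: low=(low[0]=0,low[1]=3,low[2]=?,low[3]=2,low[4]=1,low[5]=?,low[6]=?,low[7]=?); scc=(scc[0]=?,scc[1]=0,scc[2]=?,scc[3]=?,scc[4]=?,scc[5]=?,scc[6]=?,scc[7]=?)
step 2: low=(low[0]=0,low[1]=3,low[2]=?,low[3]=2,low[4]=1,low[5]=?,low[6]=?,low[7]=?); scc=(scc[0]=?,scc[1]=0,scc[2]=?,scc[3]=1,scc[4]=?,scc[5]=?,scc[6]=?,scc[7]=?)
step 3: low=(low[0]=0,low[1]=3,low[2]=?,low[3]=2,low[4]=1,low[5]=5,low[6]=0,low[7]=?); scc=(scc[0]=?,scc[1]=0,scc[2]=?,scc[3]=1,scc[4]=?,scc[5]=2,scc[6]=?,scc[7]=?)
step 4: low=(low[0]=0,low[1]=3,low[2]=?,low[3]=2,low[4]=1,low[5]=5,low[6]=0,low[7]=?); scc=(scc[0]=?,scc[1]=0,scc[2]=?,scc[3]=1,scc[4]=?,scc[5]=2,scc[6]=?,scc[7]=?)
step 5: low=(low[0]=0,low[1]=3,low[2]=?,low[3]=2,low[4]=0,low[5]=5,low[6]=0,low[7]=?); scc=(scc[0]=?,scc[1]=0,scc[2]=?,scc[3]=1,scc[4]=?,scc[5]=2,scc[6]=?,scc[7]=?)
step 6: low=(low[0]=0,low[1]=3,low[2]=?,low[3]=2,low[4]=0,low[5]=5,low[6]=0,low[7]=?); scc=(scc[0]=3,scc[1]=0,scc[2]=?,scc[3]=1,scc[4]=3,scc[5]=2,scc[6]=3,scc[7]=?)
step 7: low=(low[0]=0,low[1]=3,low[2]=6,low[3]=2,low[4]=0,low[5]=5,low[6]=0,low[7]=?); scc=(scc[0]=3,scc[1]=0,scc[2]=4,scc[3]=1,scc[4]=3,scc[5]=2,scc[6]=3,scc[7]=?)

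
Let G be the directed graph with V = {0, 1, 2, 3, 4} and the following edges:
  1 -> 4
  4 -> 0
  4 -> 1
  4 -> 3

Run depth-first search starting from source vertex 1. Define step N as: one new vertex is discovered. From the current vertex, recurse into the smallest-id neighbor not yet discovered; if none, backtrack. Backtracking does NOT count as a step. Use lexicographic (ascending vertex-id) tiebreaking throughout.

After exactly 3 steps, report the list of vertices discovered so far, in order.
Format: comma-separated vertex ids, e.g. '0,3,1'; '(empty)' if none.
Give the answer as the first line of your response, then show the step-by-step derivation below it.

1,4,0

step 1: discover 1; path=1; order=1
step 2: discover 4; path=1>4; order=1,4
step 3: discover 0; path=1>4>0; order=1,4,0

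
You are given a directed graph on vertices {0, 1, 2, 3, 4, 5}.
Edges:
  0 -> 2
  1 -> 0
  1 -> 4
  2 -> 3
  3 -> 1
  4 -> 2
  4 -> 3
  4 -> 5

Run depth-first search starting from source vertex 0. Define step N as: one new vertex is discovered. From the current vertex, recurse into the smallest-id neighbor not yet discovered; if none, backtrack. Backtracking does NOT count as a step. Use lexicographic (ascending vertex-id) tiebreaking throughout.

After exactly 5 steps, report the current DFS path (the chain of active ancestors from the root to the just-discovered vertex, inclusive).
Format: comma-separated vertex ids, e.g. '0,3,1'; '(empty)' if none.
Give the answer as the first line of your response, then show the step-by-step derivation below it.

0,2,3,1,4

step 1: discover 0; path=0; order=0
step 2: discover 2; path=0>2; order=0,2
step 3: discover 3; path=0>2>3; order=0,2,3
step 4: discover 1; path=0>2>3>1; order=0,2,3,1
step 5: discover 4; path=0>2>3>1>4; order=0,2,3,1,4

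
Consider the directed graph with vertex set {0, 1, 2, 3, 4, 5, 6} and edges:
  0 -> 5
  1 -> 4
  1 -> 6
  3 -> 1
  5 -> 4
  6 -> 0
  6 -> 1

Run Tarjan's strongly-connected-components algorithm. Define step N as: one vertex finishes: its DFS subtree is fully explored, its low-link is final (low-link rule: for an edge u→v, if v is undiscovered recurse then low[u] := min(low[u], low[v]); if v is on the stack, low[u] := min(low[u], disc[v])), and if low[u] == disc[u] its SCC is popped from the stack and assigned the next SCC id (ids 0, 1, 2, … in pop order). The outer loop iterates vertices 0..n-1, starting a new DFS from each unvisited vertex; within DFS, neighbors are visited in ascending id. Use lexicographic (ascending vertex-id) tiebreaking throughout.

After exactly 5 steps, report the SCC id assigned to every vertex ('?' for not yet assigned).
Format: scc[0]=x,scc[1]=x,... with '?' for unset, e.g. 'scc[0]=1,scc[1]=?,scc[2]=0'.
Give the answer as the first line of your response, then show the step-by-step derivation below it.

scc[0]=2,scc[1]=3,scc[2]=?,scc[3]=?,scc[4]=0,scc[5]=1,scc[6]=3

step 1: low=(low[0]=0,low[1]=?,low[2]=?,low[3]=?,low[4]=2,low[5]=1,low[6]=?); scc=(scc[0]=?,scc[1]=?,scc[2]=?,scc[3]=?,scc[4]=0,scc[5]=?,scc[6]=?)
step 2: low=(low[0]=0,low[1]=?,low[2]=?,low[3]=?,low[4]=2,low[5]=1,low[6]=?); scc=(scc[0]=?,scc[1]=?,scc[2]=?,scc[3]=?,scc[4]=0,scc[5]=1,scc[6]=?)
step 3: low=(low[0]=0,low[1]=?,low[2]=?,low[3]=?,low[4]=2,low[5]=1,low[6]=?); scc=(scc[0]=2,scc[1]=?,scc[2]=?,scc[3]=?,scc[4]=0,scc[5]=1,scc[6]=?)
step 4: low=(low[0]=0,low[1]=3,low[2]=?,low[3]=?,low[4]=2,low[5]=1,low[6]=3); scc=(scc[0]=2,scc[1]=?,scc[2]=?,scc[3]=?,scc[4]=0,scc[5]=1,scc[6]=?)
step 5: low=(low[0]=0,low[1]=3,low[2]=?,low[3]=?,low[4]=2,low[5]=1,low[6]=3); scc=(scc[0]=2,scc[1]=3,scc[2]=?,scc[3]=?,scc[4]=0,scc[5]=1,scc[6]=3)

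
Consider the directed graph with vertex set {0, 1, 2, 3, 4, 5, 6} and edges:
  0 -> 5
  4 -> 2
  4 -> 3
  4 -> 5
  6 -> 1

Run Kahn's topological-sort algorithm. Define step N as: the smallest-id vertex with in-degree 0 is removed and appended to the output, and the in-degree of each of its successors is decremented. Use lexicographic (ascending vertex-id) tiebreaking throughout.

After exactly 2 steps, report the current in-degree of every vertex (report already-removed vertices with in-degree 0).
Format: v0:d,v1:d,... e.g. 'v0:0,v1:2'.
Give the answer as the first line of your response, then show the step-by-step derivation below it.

v0:0,v1:1,v2:0,v3:0,v4:0,v5:0,v6:0

step 1: output 0; order=[0]; indeg=(0,1,1,1,0,1,0)
step 2: output 4; order=[0,4]; indeg=(0,1,0,0,0,0,0)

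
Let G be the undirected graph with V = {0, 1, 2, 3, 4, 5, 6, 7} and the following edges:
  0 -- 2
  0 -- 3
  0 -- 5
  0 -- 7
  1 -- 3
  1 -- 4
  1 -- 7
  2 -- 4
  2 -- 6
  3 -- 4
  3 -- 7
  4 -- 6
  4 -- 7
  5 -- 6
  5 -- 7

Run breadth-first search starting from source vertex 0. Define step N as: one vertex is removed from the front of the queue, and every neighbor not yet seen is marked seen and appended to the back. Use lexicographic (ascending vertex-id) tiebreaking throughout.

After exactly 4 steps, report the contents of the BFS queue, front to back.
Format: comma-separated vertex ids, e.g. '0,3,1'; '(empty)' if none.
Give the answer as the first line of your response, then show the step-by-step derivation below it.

7,4,6,1

step 1: dequeue 0; queue=[2,3,5,7]; order=0
step 2: dequeue 2; queue=[3,5,7,4,6]; order=0,2
step 3: dequeue 3; queue=[5,7,4,6,1]; order=0,2,3
step 4: dequeue 5; queue=[7,4,6,1]; order=0,2,3,5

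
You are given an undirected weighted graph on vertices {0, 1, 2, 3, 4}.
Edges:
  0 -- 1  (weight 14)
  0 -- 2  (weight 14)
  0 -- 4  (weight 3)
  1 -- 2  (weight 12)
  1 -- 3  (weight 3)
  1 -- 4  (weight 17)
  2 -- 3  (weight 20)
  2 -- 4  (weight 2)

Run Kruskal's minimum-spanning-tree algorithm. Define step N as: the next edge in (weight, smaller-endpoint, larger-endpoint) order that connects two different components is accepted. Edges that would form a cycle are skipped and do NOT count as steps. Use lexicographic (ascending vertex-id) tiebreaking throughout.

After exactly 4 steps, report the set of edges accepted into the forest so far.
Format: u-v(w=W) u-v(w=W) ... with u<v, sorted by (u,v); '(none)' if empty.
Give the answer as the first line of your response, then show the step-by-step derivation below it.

0-4(w=3) 1-2(w=12) 1-3(w=3) 2-4(w=2)

step 1: add edge 2-4 (w=2); MST = {2-4(w=2)}
step 2: add edge 0-4 (w=3); MST = {0-4(w=3) 2-4(w=2)}
step 3: add edge 1-3 (w=3); MST = {0-4(w=3) 1-3(w=3) 2-4(w=2)}
step 4: add edge 1-2 (w=12); MST = {0-4(w=3) 1-2(w=12) 1-3(w=3) 2-4(w=2)}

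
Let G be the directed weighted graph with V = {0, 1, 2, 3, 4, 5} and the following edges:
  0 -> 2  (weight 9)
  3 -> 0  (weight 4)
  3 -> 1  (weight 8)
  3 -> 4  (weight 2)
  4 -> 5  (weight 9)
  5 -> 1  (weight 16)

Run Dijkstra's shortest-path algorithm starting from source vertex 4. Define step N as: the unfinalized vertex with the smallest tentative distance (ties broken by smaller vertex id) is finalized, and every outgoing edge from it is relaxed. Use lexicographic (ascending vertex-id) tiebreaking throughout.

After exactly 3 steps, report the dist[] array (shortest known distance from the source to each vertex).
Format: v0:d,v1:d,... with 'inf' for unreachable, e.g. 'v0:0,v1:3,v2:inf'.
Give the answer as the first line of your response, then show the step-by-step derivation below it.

v0:inf,v1:25,v2:inf,v3:inf,v4:0,v5:9

step 1: dist = v0:inf,v1:inf,v2:inf,v3:inf,v4:0,v5:9
step 2: dist = v0:inf,v1:25,v2:inf,v3:inf,v4:0,v5:9
step 3: dist = v0:inf,v1:25,v2:inf,v3:inf,v4:0,v5:9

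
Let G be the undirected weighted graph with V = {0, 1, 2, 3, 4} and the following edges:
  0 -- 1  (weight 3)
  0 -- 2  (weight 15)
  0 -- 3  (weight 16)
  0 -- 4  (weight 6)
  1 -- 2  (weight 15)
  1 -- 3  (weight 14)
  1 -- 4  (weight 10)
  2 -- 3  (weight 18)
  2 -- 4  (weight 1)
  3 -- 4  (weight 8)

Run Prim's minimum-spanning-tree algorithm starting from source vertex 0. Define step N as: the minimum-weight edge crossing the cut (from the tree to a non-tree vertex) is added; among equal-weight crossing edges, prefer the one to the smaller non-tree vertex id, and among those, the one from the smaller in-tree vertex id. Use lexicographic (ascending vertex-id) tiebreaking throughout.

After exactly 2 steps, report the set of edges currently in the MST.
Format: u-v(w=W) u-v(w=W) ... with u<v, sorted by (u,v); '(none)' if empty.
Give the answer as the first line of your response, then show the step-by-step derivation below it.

0-1(w=3) 0-4(w=6)

step 1: add edge 0-1 (w=3); MST = {0-1(w=3)}
step 2: add edge 0-4 (w=6); MST = {0-1(w=3) 0-4(w=6)}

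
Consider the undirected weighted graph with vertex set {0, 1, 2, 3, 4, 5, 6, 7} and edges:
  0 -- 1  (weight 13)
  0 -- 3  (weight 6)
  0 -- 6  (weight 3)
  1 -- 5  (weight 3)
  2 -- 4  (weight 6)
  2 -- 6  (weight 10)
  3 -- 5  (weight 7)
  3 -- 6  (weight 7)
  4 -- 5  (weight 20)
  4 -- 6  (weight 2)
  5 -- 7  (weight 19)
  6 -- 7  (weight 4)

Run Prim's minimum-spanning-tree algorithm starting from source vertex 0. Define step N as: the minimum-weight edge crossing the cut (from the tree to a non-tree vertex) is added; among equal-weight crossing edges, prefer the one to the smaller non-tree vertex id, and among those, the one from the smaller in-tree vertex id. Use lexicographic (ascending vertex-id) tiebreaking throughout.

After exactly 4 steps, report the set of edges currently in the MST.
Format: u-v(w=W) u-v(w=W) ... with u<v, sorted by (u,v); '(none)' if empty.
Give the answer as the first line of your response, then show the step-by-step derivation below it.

0-6(w=3) 2-4(w=6) 4-6(w=2) 6-7(w=4)

step 1: add edge 0-6 (w=3); MST = {0-6(w=3)}
step 2: add edge 4-6 (w=2); MST = {0-6(w=3) 4-6(w=2)}
step 3: add edge 6-7 (w=4); MST = {0-6(w=3) 4-6(w=2) 6-7(w=4)}
step 4: add edge 2-4 (w=6); MST = {0-6(w=3) 2-4(w=6) 4-6(w=2) 6-7(w=4)}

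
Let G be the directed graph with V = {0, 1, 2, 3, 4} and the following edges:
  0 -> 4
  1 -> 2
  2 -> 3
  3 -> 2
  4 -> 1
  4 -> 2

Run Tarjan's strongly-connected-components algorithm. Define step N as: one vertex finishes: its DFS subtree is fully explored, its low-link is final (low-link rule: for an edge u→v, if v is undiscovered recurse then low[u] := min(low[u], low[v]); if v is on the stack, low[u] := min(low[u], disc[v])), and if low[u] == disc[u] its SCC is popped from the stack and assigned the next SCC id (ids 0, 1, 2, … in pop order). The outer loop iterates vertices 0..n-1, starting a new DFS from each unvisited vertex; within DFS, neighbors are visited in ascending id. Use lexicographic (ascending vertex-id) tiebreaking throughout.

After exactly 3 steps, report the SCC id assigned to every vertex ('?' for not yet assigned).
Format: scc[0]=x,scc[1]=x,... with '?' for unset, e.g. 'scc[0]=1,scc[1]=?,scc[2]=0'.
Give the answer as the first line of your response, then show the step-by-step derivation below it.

scc[0]=?,scc[1]=1,scc[2]=0,scc[3]=0,scc[4]=?

step 1: low=(low[0]=0,low[1]=2,low[2]=3,low[3]=3,low[4]=1); scc=(scc[0]=?,scc[1]=?,scc[2]=?,scc[3]=?,scc[4]=?)
step 2: low=(low[0]=0,low[1]=2,low[2]=3,low[3]=3,low[4]=1); scc=(scc[0]=?,scc[1]=?,scc[2]=0,scc[3]=0,scc[4]=?)
step 3: low=(low[0]=0,low[1]=2,low[2]=3,low[3]=3,low[4]=1); scc=(scc[0]=?,scc[1]=1,scc[2]=0,scc[3]=0,scc[4]=?)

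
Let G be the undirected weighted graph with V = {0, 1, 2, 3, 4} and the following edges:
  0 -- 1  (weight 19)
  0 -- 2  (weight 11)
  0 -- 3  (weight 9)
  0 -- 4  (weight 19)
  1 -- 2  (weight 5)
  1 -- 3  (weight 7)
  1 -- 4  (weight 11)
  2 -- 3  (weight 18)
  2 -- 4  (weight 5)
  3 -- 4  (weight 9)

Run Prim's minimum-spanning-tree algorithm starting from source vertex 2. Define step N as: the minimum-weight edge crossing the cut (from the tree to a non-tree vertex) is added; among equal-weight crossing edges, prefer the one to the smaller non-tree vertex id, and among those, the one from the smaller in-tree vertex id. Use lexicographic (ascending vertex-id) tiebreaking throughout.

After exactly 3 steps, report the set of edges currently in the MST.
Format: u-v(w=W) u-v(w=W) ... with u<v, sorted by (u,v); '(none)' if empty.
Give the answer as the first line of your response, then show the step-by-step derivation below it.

1-2(w=5) 1-3(w=7) 2-4(w=5)

step 1: add edge 1-2 (w=5); MST = {1-2(w=5)}
step 2: add edge 2-4 (w=5); MST = {1-2(w=5) 2-4(w=5)}
step 3: add edge 1-3 (w=7); MST = {1-2(w=5) 1-3(w=7) 2-4(w=5)}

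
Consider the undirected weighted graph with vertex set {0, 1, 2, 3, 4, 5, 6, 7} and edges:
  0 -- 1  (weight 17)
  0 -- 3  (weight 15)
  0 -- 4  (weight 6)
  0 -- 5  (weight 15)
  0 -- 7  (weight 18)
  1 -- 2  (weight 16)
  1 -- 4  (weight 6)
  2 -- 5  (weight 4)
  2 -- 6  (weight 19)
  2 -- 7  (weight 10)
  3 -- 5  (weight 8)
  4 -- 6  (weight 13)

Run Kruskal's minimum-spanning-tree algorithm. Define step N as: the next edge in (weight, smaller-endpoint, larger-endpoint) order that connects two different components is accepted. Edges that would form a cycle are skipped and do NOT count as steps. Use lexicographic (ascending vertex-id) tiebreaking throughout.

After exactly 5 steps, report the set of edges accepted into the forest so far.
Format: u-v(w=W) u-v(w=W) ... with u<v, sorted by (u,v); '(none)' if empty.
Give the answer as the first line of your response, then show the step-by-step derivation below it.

0-4(w=6) 1-4(w=6) 2-5(w=4) 2-7(w=10) 3-5(w=8)

step 1: add edge 2-5 (w=4); MST = {2-5(w=4)}
step 2: add edge 0-4 (w=6); MST = {0-4(w=6) 2-5(w=4)}
step 3: add edge 1-4 (w=6); MST = {0-4(w=6) 1-4(w=6) 2-5(w=4)}
step 4: add edge 3-5 (w=8); MST = {0-4(w=6) 1-4(w=6) 2-5(w=4) 3-5(w=8)}
step 5: add edge 2-7 (w=10); MST = {0-4(w=6) 1-4(w=6) 2-5(w=4) 2-7(w=10) 3-5(w=8)}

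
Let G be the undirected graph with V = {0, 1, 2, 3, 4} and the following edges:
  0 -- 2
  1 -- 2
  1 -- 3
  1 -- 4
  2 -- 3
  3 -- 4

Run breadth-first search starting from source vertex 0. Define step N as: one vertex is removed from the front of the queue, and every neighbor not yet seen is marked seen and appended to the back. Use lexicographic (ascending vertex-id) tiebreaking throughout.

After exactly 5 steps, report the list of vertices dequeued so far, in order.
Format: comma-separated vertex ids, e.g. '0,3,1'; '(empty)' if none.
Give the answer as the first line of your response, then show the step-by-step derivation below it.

0,2,1,3,4

step 1: dequeue 0; queue=[2]; order=0
step 2: dequeue 2; queue=[1,3]; order=0,2
step 3: dequeue 1; queue=[3,4]; order=0,2,1
step 4: dequeue 3; queue=[4]; order=0,2,1,3
step 5: dequeue 4; queue=[(empty)]; order=0,2,1,3,4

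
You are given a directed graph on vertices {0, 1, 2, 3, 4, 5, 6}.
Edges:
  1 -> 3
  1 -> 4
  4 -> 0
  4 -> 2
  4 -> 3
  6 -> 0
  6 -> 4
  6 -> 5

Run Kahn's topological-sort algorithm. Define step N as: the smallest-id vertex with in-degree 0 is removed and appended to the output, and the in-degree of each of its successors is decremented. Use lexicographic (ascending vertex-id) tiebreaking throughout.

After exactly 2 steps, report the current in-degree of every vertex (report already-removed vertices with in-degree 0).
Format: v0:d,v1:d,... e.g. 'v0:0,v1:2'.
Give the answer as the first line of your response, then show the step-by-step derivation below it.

v0:1,v1:0,v2:1,v3:1,v4:0,v5:0,v6:0

step 1: output 1; order=[1]; indeg=(2,0,1,1,1,1,0)
step 2: output 6; order=[1,6]; indeg=(1,0,1,1,0,0,0)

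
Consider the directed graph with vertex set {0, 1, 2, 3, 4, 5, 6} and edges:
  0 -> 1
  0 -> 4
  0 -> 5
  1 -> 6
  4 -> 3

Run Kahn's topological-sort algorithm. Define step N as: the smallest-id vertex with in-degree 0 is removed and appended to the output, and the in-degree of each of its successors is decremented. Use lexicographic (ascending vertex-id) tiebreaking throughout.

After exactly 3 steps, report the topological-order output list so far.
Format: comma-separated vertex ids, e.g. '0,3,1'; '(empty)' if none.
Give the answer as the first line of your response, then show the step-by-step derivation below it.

0,1,2

step 1: output 0; order=[0]; indeg=(0,0,0,1,0,0,1)
step 2: output 1; order=[0,1]; indeg=(0,0,0,1,0,0,0)
step 3: output 2; order=[0,1,2]; indeg=(0,0,0,1,0,0,0)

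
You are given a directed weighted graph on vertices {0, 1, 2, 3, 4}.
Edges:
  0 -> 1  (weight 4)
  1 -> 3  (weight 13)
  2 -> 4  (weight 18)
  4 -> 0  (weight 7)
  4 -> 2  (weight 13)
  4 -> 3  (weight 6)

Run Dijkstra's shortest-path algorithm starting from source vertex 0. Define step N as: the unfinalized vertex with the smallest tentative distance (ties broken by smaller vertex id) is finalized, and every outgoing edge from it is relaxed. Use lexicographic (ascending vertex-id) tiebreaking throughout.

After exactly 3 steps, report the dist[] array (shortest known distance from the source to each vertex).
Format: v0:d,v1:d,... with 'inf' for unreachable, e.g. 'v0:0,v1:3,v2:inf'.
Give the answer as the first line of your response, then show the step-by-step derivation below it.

v0:0,v1:4,v2:inf,v3:17,v4:inf

step 1: dist = v0:0,v1:4,v2:inf,v3:inf,v4:inf
step 2: dist = v0:0,v1:4,v2:inf,v3:17,v4:inf
step 3: dist = v0:0,v1:4,v2:inf,v3:17,v4:inf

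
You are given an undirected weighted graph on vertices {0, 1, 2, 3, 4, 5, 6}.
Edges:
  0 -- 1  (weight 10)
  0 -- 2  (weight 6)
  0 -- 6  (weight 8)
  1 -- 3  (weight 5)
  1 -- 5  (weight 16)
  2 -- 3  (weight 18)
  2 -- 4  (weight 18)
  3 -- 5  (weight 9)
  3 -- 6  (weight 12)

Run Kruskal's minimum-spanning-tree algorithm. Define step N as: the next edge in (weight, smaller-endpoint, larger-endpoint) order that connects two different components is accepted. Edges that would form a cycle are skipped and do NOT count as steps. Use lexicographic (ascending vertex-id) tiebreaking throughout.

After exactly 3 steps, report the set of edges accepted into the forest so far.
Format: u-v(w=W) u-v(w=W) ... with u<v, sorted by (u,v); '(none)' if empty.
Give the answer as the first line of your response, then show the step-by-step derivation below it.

0-2(w=6) 0-6(w=8) 1-3(w=5)

step 1: add edge 1-3 (w=5); MST = {1-3(w=5)}
step 2: add edge 0-2 (w=6); MST = {0-2(w=6) 1-3(w=5)}
step 3: add edge 0-6 (w=8); MST = {0-2(w=6) 0-6(w=8) 1-3(w=5)}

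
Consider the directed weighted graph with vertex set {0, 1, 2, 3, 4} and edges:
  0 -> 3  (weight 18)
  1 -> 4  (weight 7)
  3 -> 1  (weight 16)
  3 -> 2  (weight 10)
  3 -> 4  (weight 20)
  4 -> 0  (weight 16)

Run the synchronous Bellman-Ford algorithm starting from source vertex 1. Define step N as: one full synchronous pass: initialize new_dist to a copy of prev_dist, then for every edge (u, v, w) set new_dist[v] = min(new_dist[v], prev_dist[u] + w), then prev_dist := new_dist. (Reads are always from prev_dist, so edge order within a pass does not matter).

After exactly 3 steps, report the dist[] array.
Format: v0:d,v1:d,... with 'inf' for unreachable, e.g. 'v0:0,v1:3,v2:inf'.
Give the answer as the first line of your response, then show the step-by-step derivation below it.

v0:23,v1:0,v2:inf,v3:41,v4:7

step 1: dist = v0:inf,v1:0,v2:inf,v3:inf,v4:7
step 2: dist = v0:23,v1:0,v2:inf,v3:inf,v4:7
step 3: dist = v0:23,v1:0,v2:inf,v3:41,v4:7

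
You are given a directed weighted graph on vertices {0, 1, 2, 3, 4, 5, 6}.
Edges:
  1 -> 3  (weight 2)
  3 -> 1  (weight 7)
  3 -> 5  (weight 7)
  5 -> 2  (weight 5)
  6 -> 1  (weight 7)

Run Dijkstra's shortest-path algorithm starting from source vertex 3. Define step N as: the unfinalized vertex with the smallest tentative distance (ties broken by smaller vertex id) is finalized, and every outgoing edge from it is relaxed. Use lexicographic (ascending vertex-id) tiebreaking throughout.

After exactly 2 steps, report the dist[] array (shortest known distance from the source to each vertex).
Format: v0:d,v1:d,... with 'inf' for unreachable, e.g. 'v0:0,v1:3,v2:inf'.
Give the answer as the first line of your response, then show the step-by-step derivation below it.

v0:inf,v1:7,v2:inf,v3:0,v4:inf,v5:7,v6:inf

step 1: dist = v0:inf,v1:7,v2:inf,v3:0,v4:inf,v5:7,v6:inf
step 2: dist = v0:inf,v1:7,v2:inf,v3:0,v4:inf,v5:7,v6:inf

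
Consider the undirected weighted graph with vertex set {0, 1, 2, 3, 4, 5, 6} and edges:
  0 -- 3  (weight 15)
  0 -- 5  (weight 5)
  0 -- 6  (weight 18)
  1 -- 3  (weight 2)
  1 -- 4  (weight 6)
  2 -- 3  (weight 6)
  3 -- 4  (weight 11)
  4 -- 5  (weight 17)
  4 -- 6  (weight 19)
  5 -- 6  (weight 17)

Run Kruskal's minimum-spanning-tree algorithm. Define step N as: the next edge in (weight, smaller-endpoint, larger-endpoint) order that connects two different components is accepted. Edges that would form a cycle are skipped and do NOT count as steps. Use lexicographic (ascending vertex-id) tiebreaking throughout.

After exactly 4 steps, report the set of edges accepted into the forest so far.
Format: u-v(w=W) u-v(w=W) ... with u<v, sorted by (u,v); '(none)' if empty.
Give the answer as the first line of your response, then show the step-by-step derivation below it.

0-5(w=5) 1-3(w=2) 1-4(w=6) 2-3(w=6)

step 1: add edge 1-3 (w=2); MST = {1-3(w=2)}
step 2: add edge 0-5 (w=5); MST = {0-5(w=5) 1-3(w=2)}
step 3: add edge 1-4 (w=6); MST = {0-5(w=5) 1-3(w=2) 1-4(w=6)}
step 4: add edge 2-3 (w=6); MST = {0-5(w=5) 1-3(w=2) 1-4(w=6) 2-3(w=6)}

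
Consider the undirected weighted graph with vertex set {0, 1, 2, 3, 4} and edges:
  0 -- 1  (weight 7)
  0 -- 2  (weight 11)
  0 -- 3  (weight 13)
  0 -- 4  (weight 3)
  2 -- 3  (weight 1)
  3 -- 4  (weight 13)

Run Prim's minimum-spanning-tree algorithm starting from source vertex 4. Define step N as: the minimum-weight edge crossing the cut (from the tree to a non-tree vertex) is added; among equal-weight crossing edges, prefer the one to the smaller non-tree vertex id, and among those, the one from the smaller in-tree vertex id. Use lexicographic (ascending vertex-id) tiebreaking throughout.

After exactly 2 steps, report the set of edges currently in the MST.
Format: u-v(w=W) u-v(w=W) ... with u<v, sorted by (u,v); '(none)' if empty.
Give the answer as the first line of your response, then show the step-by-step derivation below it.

0-1(w=7) 0-4(w=3)

step 1: add edge 0-4 (w=3); MST = {0-4(w=3)}
step 2: add edge 0-1 (w=7); MST = {0-1(w=7) 0-4(w=3)}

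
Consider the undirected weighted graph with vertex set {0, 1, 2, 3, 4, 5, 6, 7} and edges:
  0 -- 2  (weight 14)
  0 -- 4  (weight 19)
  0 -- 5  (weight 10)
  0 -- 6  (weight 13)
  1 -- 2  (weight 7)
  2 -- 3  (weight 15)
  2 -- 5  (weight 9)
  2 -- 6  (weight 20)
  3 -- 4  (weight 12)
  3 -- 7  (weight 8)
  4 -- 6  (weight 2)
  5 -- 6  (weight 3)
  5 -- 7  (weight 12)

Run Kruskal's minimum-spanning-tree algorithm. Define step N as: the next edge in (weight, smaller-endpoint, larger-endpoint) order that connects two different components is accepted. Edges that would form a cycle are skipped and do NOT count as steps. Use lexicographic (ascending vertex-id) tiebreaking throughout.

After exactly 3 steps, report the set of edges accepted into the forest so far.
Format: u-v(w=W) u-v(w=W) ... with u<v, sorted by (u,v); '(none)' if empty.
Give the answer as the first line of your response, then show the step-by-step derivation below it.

1-2(w=7) 4-6(w=2) 5-6(w=3)

step 1: add edge 4-6 (w=2); MST = {4-6(w=2)}
step 2: add edge 5-6 (w=3); MST = {4-6(w=2) 5-6(w=3)}
step 3: add edge 1-2 (w=7); MST = {1-2(w=7) 4-6(w=2) 5-6(w=3)}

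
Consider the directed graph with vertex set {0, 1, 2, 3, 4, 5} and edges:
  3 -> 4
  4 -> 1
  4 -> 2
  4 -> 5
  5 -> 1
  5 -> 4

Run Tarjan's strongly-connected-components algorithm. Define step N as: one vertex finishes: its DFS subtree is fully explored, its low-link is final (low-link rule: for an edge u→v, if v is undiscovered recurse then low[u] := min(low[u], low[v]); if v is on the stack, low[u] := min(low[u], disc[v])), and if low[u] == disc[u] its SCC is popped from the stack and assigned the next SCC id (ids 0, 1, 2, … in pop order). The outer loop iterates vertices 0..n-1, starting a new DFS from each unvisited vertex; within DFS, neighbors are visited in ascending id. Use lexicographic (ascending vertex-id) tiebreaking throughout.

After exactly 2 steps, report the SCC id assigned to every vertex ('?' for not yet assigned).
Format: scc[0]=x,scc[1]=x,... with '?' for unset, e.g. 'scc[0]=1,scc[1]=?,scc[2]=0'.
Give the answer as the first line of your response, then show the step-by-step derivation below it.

scc[0]=0,scc[1]=1,scc[2]=?,scc[3]=?,scc[4]=?,scc[5]=?

step 1: low=(low[0]=0,low[1]=?,low[2]=?,low[3]=?,low[4]=?,low[5]=?); scc=(scc[0]=0,scc[1]=?,scc[2]=?,scc[3]=?,scc[4]=?,scc[5]=?)
step 2: low=(low[0]=0,low[1]=1,low[2]=?,low[3]=?,low[4]=?,low[5]=?); scc=(scc[0]=0,scc[1]=1,scc[2]=?,scc[3]=?,scc[4]=?,scc[5]=?)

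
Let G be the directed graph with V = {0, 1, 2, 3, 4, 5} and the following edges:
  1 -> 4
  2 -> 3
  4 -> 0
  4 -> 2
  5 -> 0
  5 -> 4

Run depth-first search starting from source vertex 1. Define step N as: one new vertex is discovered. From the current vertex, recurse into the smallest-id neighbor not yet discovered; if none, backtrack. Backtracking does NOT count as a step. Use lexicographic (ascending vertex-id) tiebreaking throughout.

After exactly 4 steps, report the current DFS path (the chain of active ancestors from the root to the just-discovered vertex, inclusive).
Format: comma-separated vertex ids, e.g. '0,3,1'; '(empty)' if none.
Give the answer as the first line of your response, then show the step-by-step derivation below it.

1,4,2

step 1: discover 1; path=1; order=1
step 2: discover 4; path=1>4; order=1,4
step 3: discover 0; path=1>4>0; order=1,4,0
step 4: discover 2; path=1>4>2; order=1,4,0,2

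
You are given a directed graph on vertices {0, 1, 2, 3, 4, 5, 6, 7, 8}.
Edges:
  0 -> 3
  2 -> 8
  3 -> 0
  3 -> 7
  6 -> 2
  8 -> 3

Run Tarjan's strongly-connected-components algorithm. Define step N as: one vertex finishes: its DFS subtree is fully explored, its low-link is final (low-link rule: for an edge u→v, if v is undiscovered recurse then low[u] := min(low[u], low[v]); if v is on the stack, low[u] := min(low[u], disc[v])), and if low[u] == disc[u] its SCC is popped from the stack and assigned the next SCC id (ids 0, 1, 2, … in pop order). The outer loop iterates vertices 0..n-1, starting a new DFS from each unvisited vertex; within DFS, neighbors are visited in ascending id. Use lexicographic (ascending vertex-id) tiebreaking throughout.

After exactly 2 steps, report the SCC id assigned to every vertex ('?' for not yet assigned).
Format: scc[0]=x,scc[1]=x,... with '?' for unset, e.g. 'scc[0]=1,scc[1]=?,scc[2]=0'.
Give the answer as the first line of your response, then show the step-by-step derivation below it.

scc[0]=?,scc[1]=?,scc[2]=?,scc[3]=?,scc[4]=?,scc[5]=?,scc[6]=?,scc[7]=0,scc[8]=?

step 1: low=(low[0]=0,low[1]=?,low[2]=?,low[3]=0,low[4]=?,low[5]=?,low[6]=?,low[7]=2,low[8]=?); scc=(scc[0]=?,scc[1]=?,scc[2]=?,scc[3]=?,scc[4]=?,scc[5]=?,scc[6]=?,scc[7]=0,scc[8]=?)
step 2: low=(low[0]=0,low[1]=?,low[2]=?,low[3]=0,low[4]=?,low[5]=?,low[6]=?,low[7]=2,low[8]=?); scc=(scc[0]=?,scc[1]=?,scc[2]=?,scc[3]=?,scc[4]=?,scc[5]=?,scc[6]=?,scc[7]=0,scc[8]=?)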